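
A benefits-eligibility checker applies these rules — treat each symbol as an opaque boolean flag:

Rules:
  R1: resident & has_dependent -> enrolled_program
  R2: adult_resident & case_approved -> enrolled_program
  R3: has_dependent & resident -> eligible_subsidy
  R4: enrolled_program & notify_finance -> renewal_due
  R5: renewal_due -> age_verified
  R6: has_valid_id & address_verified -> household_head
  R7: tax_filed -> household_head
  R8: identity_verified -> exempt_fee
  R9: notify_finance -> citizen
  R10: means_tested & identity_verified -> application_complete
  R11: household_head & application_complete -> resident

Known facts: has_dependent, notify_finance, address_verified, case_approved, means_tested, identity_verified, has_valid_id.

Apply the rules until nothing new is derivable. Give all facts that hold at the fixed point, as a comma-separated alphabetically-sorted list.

address_verified, age_verified, application_complete, case_approved, citizen, eligible_subsidy, enrolled_program, exempt_fee, has_dependent, has_valid_id, household_head, identity_verified, means_tested, notify_finance, renewal_due, resident

Round 1 fires R6, R8, R9, R10, giving household_head, exempt_fee, citizen, application_complete.
Round 2 fires R11, giving resident.
Round 3 fires R1, R3, giving enrolled_program, eligible_subsidy.
Round 4 fires R4, giving renewal_due.
Round 5 fires R5, giving age_verified.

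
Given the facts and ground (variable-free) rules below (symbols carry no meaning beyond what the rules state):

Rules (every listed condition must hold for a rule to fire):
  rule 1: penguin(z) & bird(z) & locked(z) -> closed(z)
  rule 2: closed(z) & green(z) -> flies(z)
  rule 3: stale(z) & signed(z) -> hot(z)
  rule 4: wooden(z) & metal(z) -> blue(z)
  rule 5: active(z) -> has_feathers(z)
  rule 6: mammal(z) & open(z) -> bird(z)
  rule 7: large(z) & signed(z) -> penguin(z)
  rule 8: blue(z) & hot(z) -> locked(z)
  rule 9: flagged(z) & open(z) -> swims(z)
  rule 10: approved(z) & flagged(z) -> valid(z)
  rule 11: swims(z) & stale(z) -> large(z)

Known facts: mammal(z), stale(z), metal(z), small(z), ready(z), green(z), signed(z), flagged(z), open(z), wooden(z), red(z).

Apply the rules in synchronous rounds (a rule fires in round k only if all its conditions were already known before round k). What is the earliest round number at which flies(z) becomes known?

Round 1 fires rule 3, rule 4, rule 6, rule 9, giving hot(z), blue(z), bird(z), swims(z).
Round 2 fires rule 8, rule 11, giving locked(z), large(z).
Round 3 fires rule 7, giving penguin(z).
Round 4 fires rule 1, giving closed(z).
Round 5 fires rule 2, giving flies(z).
flies(z) first appears in round 5.

5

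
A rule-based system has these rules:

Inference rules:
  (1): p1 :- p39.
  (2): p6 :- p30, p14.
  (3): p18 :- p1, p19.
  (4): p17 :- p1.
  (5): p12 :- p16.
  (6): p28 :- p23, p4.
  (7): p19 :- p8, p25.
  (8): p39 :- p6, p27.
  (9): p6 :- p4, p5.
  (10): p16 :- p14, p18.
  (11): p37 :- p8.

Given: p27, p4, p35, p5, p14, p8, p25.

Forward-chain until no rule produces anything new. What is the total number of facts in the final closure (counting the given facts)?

16

Round 1: (7) [p19 :- p8, p25.]; (9) [p6 :- p4, p5.]; (11) [p37 :- p8.]. Adds p19, p6, p37.
Round 2: (8) [p39 :- p6, p27.]. Adds p39.
Round 3: (1) [p1 :- p39.]. Adds p1.
Round 4: (3) [p18 :- p1, p19.]; (4) [p17 :- p1.]. Adds p18, p17.
Round 5: (10) [p16 :- p14, p18.]. Adds p16.
Round 6: (5) [p12 :- p16.]. Adds p12.
Closure: {p1, p12, p14, p16, p17, p18, p19, p25, p27, p35, p37, p39, p4, p5, p6, p8} — 16 facts.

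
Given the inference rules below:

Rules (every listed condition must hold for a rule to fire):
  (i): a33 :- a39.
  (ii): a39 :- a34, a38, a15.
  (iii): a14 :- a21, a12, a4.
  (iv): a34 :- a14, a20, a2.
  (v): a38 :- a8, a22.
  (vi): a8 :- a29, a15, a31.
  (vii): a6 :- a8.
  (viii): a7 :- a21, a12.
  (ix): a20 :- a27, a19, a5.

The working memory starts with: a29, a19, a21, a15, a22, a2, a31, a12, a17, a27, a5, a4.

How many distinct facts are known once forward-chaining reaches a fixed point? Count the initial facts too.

21

Round 1 fires (iii), (vi), (viii), (ix), giving a14, a8, a7, a20.
Round 2 fires (iv), (v), (vii), giving a34, a38, a6.
Round 3 fires (ii), giving a39.
Round 4 fires (i), giving a33.
Closure: {a12, a14, a15, a17, a19, a2, a20, a21, a22, a27, a29, a31, a33, a34, a38, a39, a4, a5, a6, a7, a8} — 21 facts.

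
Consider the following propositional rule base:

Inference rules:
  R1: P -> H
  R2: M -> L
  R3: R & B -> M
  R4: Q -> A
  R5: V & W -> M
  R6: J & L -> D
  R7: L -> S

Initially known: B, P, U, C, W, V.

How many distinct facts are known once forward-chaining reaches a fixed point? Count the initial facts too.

10

Round 1 fires R1, R5, giving H, M.
Round 2 fires R2, giving L.
Round 3 fires R7, giving S.
Closure: {B, C, H, L, M, P, S, U, V, W} — 10 facts.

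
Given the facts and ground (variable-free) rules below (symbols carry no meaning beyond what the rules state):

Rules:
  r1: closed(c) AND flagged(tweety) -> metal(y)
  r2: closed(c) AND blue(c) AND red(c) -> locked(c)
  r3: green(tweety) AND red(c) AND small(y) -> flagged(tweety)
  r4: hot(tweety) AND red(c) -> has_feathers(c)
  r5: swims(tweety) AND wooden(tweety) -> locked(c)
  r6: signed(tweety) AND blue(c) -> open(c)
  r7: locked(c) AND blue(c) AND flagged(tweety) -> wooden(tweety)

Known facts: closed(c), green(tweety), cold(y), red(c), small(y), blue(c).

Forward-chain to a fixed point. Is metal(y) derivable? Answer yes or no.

Round 1 fires r2, r3, giving locked(c), flagged(tweety).
Round 2 fires r1, r7, giving metal(y), wooden(tweety).
metal(y) appears in round 2, so it is derivable.

yes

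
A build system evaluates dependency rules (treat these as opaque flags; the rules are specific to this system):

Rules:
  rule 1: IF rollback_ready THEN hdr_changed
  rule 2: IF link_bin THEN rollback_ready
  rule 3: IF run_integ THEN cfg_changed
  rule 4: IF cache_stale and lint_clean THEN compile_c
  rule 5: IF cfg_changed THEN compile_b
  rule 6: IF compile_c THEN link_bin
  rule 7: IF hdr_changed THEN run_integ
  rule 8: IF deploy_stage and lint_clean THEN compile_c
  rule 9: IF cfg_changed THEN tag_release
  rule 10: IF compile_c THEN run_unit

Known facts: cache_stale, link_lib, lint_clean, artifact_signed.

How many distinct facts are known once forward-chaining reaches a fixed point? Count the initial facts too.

13

Round 1 fires rule 4, giving compile_c.
Round 2 fires rule 6, rule 10, giving link_bin, run_unit.
Round 3 fires rule 2, giving rollback_ready.
Round 4 fires rule 1, giving hdr_changed.
Round 5 fires rule 7, giving run_integ.
Round 6 fires rule 3, giving cfg_changed.
Round 7 fires rule 5, rule 9, giving compile_b, tag_release.
Closure: {artifact_signed, cache_stale, cfg_changed, compile_b, compile_c, hdr_changed, link_bin, link_lib, lint_clean, rollback_ready, run_integ, run_unit, tag_release} — 13 facts.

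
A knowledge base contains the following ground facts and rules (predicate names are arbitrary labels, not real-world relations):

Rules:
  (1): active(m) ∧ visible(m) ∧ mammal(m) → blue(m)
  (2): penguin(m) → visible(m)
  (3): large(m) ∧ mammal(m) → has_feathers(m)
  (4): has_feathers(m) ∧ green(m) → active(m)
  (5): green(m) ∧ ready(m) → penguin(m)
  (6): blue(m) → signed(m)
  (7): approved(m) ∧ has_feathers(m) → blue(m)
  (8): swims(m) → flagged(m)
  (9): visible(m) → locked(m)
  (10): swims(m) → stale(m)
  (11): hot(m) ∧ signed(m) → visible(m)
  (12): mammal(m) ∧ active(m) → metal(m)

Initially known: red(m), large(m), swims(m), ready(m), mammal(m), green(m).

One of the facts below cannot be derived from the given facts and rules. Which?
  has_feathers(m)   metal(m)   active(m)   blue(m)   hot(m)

hot(m)

Round 1 fires (3), (5), (8), (10), giving has_feathers(m), penguin(m), flagged(m), stale(m).
Round 2 fires (2), (4), giving visible(m), active(m).
Round 3 fires (1), (9), (12), giving blue(m), locked(m), metal(m).
Round 4 fires (6), giving signed(m).
Derived: has_feathers(m) (round 1), metal(m) (round 3), blue(m) (round 3), active(m) (round 2). hot(m) never appears in any round.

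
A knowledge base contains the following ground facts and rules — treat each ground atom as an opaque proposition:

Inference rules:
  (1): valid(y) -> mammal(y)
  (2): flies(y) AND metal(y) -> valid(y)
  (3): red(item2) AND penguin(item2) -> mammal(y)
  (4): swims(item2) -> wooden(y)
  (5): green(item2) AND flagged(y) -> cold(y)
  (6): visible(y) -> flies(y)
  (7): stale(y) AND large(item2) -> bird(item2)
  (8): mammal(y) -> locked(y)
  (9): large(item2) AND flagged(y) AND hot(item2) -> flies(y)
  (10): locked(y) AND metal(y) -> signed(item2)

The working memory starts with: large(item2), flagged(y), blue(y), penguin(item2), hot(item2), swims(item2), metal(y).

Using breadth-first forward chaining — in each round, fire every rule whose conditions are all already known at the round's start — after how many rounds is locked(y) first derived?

4

Round 1 fires (4), (9), giving wooden(y), flies(y).
Round 2 fires (2), giving valid(y).
Round 3 fires (1), giving mammal(y).
Round 4 fires (8), giving locked(y).
locked(y) first appears in round 4.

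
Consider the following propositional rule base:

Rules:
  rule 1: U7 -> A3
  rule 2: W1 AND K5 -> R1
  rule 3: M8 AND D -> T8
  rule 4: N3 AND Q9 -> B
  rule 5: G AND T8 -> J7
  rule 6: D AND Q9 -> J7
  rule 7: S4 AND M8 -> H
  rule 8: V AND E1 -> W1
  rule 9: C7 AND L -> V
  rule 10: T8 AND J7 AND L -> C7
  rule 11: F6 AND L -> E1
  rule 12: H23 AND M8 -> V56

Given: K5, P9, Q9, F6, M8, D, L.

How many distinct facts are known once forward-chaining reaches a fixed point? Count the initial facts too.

14

Round 1 fires rule 3, rule 6, rule 11, giving T8, J7, E1.
Round 2 fires rule 10, giving C7.
Round 3 fires rule 9, giving V.
Round 4 fires rule 8, giving W1.
Round 5 fires rule 2, giving R1.
Closure: {C7, D, E1, F6, J7, K5, L, M8, P9, Q9, R1, T8, V, W1} — 14 facts.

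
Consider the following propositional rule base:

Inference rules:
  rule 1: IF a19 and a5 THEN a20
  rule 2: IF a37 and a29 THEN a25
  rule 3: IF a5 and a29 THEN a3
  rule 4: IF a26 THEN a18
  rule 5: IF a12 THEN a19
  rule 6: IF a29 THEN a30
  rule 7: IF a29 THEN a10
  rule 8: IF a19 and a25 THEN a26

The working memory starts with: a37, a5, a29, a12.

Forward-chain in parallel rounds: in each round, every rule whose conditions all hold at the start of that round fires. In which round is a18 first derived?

3

Round 1: rule 2 [IF a37 and a29 THEN a25]; rule 3 [IF a5 and a29 THEN a3]; rule 5 [IF a12 THEN a19]; rule 6 [IF a29 THEN a30]; rule 7 [IF a29 THEN a10]. Adds a25, a3, a19, a30, a10.
Round 2: rule 1 [IF a19 and a5 THEN a20]; rule 8 [IF a19 and a25 THEN a26]. Adds a20, a26.
Round 3: rule 4 [IF a26 THEN a18]. Adds a18.
a18 first appears in round 3.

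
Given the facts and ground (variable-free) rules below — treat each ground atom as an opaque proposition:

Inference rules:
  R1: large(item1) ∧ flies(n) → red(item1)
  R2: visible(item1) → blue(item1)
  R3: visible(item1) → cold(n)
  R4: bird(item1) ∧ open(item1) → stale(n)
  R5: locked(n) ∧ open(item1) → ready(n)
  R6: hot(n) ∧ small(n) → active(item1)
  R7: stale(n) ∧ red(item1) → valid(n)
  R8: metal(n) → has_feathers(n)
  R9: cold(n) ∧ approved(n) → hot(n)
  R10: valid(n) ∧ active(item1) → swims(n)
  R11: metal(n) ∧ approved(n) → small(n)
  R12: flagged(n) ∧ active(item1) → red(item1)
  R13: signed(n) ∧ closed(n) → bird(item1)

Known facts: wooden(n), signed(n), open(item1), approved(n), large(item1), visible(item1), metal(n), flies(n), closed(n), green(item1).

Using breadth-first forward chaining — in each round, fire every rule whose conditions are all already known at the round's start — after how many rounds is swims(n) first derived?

4

Round 1: R1 [large(item1) ∧ flies(n) → red(item1)]; R2 [visible(item1) → blue(item1)]; R3 [visible(item1) → cold(n)]; R8 [metal(n) → has_feathers(n)]; R11 [metal(n) ∧ approved(n) → small(n)]; R13 [signed(n) ∧ closed(n) → bird(item1)]. New: red(item1), blue(item1), cold(n), has_feathers(n), small(n), bird(item1).
Round 2: R4 [bird(item1) ∧ open(item1) → stale(n)]; R9 [cold(n) ∧ approved(n) → hot(n)]. New: stale(n), hot(n).
Round 3: R6 [hot(n) ∧ small(n) → active(item1)]; R7 [stale(n) ∧ red(item1) → valid(n)]. New: active(item1), valid(n).
Round 4: R10 [valid(n) ∧ active(item1) → swims(n)]. New: swims(n).
swims(n) first appears in round 4.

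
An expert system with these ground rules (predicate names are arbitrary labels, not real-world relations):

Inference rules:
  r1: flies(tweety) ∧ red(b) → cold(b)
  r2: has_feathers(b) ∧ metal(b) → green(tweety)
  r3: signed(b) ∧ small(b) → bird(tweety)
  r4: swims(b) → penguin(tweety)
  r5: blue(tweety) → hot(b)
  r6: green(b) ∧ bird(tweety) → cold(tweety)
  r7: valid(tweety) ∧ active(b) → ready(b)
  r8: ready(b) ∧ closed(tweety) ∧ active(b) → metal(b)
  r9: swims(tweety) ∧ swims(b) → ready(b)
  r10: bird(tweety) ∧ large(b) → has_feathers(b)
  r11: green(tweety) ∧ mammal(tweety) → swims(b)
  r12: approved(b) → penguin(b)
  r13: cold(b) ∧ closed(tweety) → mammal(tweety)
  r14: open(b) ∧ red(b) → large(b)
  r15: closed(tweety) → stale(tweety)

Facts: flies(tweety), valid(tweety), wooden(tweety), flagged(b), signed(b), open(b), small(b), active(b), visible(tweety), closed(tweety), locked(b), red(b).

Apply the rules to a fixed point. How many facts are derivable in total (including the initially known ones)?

23

Round 1: r1 [flies(tweety) ∧ red(b) → cold(b)]; r3 [signed(b) ∧ small(b) → bird(tweety)]; r7 [valid(tweety) ∧ active(b) → ready(b)]; r14 [open(b) ∧ red(b) → large(b)]; r15 [closed(tweety) → stale(tweety)]. New: cold(b), bird(tweety), ready(b), large(b), stale(tweety).
Round 2: r8 [ready(b) ∧ closed(tweety) ∧ active(b) → metal(b)]; r10 [bird(tweety) ∧ large(b) → has_feathers(b)]; r13 [cold(b) ∧ closed(tweety) → mammal(tweety)]. New: metal(b), has_feathers(b), mammal(tweety).
Round 3: r2 [has_feathers(b) ∧ metal(b) → green(tweety)]. New: green(tweety).
Round 4: r11 [green(tweety) ∧ mammal(tweety) → swims(b)]. New: swims(b).
Round 5: r4 [swims(b) → penguin(tweety)]. New: penguin(tweety).
Closure: {active(b), bird(tweety), closed(tweety), cold(b), flagged(b), flies(tweety), green(tweety), has_feathers(b), large(b), locked(b), mammal(tweety), metal(b), open(b), penguin(tweety), ready(b), red(b), signed(b), small(b), stale(tweety), swims(b), valid(tweety), visible(tweety), wooden(tweety)} — 23 facts.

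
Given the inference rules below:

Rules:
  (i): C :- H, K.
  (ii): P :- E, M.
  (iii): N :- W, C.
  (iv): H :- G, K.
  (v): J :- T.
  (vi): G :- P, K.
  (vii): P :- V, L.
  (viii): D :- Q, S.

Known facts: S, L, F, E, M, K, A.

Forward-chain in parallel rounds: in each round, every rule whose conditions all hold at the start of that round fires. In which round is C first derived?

4

Round 1: (ii) [P :- E, M.]. Adds P.
Round 2: (vi) [G :- P, K.]. Adds G.
Round 3: (iv) [H :- G, K.]. Adds H.
Round 4: (i) [C :- H, K.]. Adds C.
C first appears in round 4.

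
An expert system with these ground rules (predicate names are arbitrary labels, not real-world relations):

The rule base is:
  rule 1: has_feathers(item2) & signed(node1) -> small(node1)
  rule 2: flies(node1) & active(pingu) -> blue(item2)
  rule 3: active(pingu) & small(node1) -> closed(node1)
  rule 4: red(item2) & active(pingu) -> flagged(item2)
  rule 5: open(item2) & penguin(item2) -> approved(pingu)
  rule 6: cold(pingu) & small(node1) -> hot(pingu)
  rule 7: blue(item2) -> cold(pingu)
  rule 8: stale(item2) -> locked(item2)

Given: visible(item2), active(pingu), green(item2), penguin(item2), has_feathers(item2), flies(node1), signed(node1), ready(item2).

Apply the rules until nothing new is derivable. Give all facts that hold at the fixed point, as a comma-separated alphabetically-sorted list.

[1] rule 1 [has_feathers(item2) & signed(node1) -> small(node1)]; rule 2 [flies(node1) & active(pingu) -> blue(item2)]. ⇒ new: small(node1), blue(item2).
[2] rule 3 [active(pingu) & small(node1) -> closed(node1)]; rule 7 [blue(item2) -> cold(pingu)]. ⇒ new: closed(node1), cold(pingu).
[3] rule 6 [cold(pingu) & small(node1) -> hot(pingu)]. ⇒ new: hot(pingu).

active(pingu), blue(item2), closed(node1), cold(pingu), flies(node1), green(item2), has_feathers(item2), hot(pingu), penguin(item2), ready(item2), signed(node1), small(node1), visible(item2)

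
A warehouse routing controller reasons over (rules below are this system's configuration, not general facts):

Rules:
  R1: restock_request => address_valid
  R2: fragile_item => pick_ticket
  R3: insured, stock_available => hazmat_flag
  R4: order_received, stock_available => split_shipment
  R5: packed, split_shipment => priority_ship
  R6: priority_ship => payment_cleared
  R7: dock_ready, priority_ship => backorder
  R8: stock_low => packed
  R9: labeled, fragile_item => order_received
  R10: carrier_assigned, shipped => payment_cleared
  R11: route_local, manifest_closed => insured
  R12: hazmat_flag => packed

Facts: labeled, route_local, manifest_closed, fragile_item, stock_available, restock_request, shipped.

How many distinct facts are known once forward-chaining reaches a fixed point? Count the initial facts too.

Round 1 fires R1, R2, R9, R11, giving address_valid, pick_ticket, order_received, insured.
Round 2 fires R3, R4, giving hazmat_flag, split_shipment.
Round 3 fires R12, giving packed.
Round 4 fires R5, giving priority_ship.
Round 5 fires R6, giving payment_cleared.
Closure: {address_valid, fragile_item, hazmat_flag, insured, labeled, manifest_closed, order_received, packed, payment_cleared, pick_ticket, priority_ship, restock_request, route_local, shipped, split_shipment, stock_available} — 16 facts.

16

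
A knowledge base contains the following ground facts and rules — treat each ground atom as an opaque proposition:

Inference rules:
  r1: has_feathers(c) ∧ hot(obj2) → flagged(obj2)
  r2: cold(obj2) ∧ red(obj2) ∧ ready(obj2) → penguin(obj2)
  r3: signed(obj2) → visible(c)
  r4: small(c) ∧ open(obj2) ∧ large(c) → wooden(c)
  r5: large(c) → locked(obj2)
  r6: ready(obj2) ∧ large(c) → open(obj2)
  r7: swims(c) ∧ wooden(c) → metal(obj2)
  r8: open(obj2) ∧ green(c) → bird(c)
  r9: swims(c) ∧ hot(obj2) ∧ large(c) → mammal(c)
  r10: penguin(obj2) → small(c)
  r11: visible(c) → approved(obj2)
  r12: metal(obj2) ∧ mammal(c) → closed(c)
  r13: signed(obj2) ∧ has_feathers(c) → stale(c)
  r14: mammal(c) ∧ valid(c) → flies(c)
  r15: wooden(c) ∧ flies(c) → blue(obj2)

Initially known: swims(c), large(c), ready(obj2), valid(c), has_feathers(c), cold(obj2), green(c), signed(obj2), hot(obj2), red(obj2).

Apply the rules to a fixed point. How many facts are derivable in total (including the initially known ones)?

Round 1: r1 [has_feathers(c) ∧ hot(obj2) → flagged(obj2)]; r2 [cold(obj2) ∧ red(obj2) ∧ ready(obj2) → penguin(obj2)]; r3 [signed(obj2) → visible(c)]; r5 [large(c) → locked(obj2)]; r6 [ready(obj2) ∧ large(c) → open(obj2)]; r9 [swims(c) ∧ hot(obj2) ∧ large(c) → mammal(c)]; r13 [signed(obj2) ∧ has_feathers(c) → stale(c)]. New: flagged(obj2), penguin(obj2), visible(c), locked(obj2), open(obj2), mammal(c), stale(c).
Round 2: r8 [open(obj2) ∧ green(c) → bird(c)]; r10 [penguin(obj2) → small(c)]; r11 [visible(c) → approved(obj2)]; r14 [mammal(c) ∧ valid(c) → flies(c)]. New: bird(c), small(c), approved(obj2), flies(c).
Round 3: r4 [small(c) ∧ open(obj2) ∧ large(c) → wooden(c)]. New: wooden(c).
Round 4: r7 [swims(c) ∧ wooden(c) → metal(obj2)]; r15 [wooden(c) ∧ flies(c) → blue(obj2)]. New: metal(obj2), blue(obj2).
Round 5: r12 [metal(obj2) ∧ mammal(c) → closed(c)]. New: closed(c).
Closure: {approved(obj2), bird(c), blue(obj2), closed(c), cold(obj2), flagged(obj2), flies(c), green(c), has_feathers(c), hot(obj2), large(c), locked(obj2), mammal(c), metal(obj2), open(obj2), penguin(obj2), ready(obj2), red(obj2), signed(obj2), small(c), stale(c), swims(c), valid(c), visible(c), wooden(c)} — 25 facts.

25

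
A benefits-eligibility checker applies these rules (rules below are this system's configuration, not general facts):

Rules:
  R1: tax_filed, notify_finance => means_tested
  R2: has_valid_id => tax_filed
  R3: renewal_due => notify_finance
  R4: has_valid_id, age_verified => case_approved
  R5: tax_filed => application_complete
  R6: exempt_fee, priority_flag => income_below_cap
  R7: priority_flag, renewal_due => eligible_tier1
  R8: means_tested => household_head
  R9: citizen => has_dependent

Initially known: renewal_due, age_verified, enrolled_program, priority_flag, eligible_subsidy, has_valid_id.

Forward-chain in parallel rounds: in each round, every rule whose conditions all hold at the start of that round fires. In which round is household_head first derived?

3

[1] R2 [has_valid_id => tax_filed]; R3 [renewal_due => notify_finance]; R4 [has_valid_id, age_verified => case_approved]; R7 [priority_flag, renewal_due => eligible_tier1]. ⇒ new: tax_filed, notify_finance, case_approved, eligible_tier1.
[2] R1 [tax_filed, notify_finance => means_tested]; R5 [tax_filed => application_complete]. ⇒ new: means_tested, application_complete.
[3] R8 [means_tested => household_head]. ⇒ new: household_head.
household_head first appears in round 3.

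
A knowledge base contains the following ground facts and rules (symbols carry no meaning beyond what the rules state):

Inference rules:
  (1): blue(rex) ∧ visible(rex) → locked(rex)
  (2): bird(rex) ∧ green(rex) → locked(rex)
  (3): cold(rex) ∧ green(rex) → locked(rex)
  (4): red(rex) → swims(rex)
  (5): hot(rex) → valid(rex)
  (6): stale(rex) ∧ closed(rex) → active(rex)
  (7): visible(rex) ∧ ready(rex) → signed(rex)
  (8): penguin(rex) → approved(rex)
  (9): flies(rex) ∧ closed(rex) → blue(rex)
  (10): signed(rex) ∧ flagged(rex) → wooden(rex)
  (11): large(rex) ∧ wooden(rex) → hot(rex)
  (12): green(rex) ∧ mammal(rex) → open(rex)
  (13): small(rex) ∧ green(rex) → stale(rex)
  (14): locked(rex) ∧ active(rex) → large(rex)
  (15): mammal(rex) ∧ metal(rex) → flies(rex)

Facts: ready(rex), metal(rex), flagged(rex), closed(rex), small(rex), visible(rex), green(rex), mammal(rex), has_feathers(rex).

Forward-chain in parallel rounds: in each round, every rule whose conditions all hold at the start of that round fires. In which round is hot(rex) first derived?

Round 1 — (7), (12), (13), (15), derive signed(rex), open(rex), stale(rex), flies(rex).
Round 2 — (6), (9), (10), derive active(rex), blue(rex), wooden(rex).
Round 3 — (1), derive locked(rex).
Round 4 — (14), derive large(rex).
Round 5 — (11), derive hot(rex).
hot(rex) first appears in round 5.

5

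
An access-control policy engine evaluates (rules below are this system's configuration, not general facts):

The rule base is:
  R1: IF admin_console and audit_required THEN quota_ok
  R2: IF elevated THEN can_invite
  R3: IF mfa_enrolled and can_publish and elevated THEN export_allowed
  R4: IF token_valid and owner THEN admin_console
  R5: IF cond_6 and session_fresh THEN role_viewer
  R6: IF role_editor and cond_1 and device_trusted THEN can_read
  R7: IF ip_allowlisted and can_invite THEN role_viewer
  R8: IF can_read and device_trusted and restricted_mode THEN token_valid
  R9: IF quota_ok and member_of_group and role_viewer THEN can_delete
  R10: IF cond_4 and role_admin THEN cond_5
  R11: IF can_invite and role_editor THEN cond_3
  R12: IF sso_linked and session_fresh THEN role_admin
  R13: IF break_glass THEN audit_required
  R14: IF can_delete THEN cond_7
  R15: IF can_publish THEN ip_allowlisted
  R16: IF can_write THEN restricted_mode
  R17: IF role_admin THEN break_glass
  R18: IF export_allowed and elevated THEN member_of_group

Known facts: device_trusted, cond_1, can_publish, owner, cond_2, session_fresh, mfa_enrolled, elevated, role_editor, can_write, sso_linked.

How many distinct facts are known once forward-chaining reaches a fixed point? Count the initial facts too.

Round 1: R2 [IF elevated THEN can_invite]; R3 [IF mfa_enrolled and can_publish and elevated THEN export_allowed]; R6 [IF role_editor and cond_1 and device_trusted THEN can_read]; R12 [IF sso_linked and session_fresh THEN role_admin]; R15 [IF can_publish THEN ip_allowlisted]; R16 [IF can_write THEN restricted_mode]. New: can_invite, export_allowed, can_read, role_admin, ip_allowlisted, restricted_mode.
Round 2: R7 [IF ip_allowlisted and can_invite THEN role_viewer]; R8 [IF can_read and device_trusted and restricted_mode THEN token_valid]; R11 [IF can_invite and role_editor THEN cond_3]; R17 [IF role_admin THEN break_glass]; R18 [IF export_allowed and elevated THEN member_of_group]. New: role_viewer, token_valid, cond_3, break_glass, member_of_group.
Round 3: R4 [IF token_valid and owner THEN admin_console]; R13 [IF break_glass THEN audit_required]. New: admin_console, audit_required.
Round 4: R1 [IF admin_console and audit_required THEN quota_ok]. New: quota_ok.
Round 5: R9 [IF quota_ok and member_of_group and role_viewer THEN can_delete]. New: can_delete.
Round 6: R14 [IF can_delete THEN cond_7]. New: cond_7.
Closure: {admin_console, audit_required, break_glass, can_delete, can_invite, can_publish, can_read, can_write, cond_1, cond_2, cond_3, cond_7, device_trusted, elevated, export_allowed, ip_allowlisted, member_of_group, mfa_enrolled, owner, quota_ok, restricted_mode, role_admin, role_editor, role_viewer, session_fresh, sso_linked, token_valid} — 27 facts.

27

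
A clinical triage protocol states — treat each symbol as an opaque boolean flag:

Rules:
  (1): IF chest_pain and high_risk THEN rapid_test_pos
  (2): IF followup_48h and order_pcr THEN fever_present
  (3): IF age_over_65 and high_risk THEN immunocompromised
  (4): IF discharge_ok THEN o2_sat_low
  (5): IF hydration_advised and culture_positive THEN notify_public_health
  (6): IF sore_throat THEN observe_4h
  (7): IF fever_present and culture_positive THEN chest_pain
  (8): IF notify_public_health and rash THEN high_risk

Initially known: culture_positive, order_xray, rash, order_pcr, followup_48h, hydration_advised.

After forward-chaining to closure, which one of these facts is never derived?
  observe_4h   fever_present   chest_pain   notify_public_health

Round 1 — (2), (5), derive fever_present, notify_public_health.
Round 2 — (7), (8), derive chest_pain, high_risk.
Round 3 — (1), derive rapid_test_pos.
Derived: fever_present (round 1), notify_public_health (round 1), chest_pain (round 2). observe_4h never appears in any round.

observe_4h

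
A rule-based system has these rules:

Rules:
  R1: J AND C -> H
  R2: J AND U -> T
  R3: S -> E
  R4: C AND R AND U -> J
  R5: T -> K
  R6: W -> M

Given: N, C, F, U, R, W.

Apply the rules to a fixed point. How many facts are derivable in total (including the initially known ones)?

[1] R4 [C AND R AND U -> J]; R6 [W -> M]. ⇒ new: J, M.
[2] R1 [J AND C -> H]; R2 [J AND U -> T]. ⇒ new: H, T.
[3] R5 [T -> K]. ⇒ new: K.
Closure: {C, F, H, J, K, M, N, R, T, U, W} — 11 facts.

11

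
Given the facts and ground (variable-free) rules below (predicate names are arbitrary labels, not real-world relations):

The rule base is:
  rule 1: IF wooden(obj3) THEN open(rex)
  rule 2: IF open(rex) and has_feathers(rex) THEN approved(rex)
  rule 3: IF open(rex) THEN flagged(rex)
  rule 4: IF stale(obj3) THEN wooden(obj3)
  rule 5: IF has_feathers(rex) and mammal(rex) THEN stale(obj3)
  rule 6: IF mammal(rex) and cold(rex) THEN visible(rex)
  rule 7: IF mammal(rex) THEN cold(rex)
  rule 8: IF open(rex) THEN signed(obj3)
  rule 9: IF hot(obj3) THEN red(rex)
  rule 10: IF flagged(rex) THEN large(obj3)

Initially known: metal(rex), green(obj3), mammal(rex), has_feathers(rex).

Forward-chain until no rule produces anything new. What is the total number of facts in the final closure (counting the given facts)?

Round 1 fires rule 5, rule 7, giving stale(obj3), cold(rex).
Round 2 fires rule 4, rule 6, giving wooden(obj3), visible(rex).
Round 3 fires rule 1, giving open(rex).
Round 4 fires rule 2, rule 3, rule 8, giving approved(rex), flagged(rex), signed(obj3).
Round 5 fires rule 10, giving large(obj3).
Closure: {approved(rex), cold(rex), flagged(rex), green(obj3), has_feathers(rex), large(obj3), mammal(rex), metal(rex), open(rex), signed(obj3), stale(obj3), visible(rex), wooden(obj3)} — 13 facts.

13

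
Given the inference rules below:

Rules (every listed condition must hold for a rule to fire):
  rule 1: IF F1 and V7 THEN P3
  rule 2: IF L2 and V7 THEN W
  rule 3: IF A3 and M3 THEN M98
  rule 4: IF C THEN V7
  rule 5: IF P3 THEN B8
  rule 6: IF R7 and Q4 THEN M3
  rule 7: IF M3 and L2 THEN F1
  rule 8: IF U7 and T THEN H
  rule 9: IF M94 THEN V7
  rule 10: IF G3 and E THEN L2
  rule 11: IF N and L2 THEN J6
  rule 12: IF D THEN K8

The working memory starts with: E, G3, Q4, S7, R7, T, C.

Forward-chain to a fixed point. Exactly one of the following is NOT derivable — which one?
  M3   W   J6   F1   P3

J6

Round 1 fires rule 4, rule 6, rule 10, giving V7, M3, L2.
Round 2 fires rule 2, rule 7, giving W, F1.
Round 3 fires rule 1, giving P3.
Round 4 fires rule 5, giving B8.
Derived: F1 (round 2), W (round 2), M3 (round 1), P3 (round 3). J6 never appears in any round.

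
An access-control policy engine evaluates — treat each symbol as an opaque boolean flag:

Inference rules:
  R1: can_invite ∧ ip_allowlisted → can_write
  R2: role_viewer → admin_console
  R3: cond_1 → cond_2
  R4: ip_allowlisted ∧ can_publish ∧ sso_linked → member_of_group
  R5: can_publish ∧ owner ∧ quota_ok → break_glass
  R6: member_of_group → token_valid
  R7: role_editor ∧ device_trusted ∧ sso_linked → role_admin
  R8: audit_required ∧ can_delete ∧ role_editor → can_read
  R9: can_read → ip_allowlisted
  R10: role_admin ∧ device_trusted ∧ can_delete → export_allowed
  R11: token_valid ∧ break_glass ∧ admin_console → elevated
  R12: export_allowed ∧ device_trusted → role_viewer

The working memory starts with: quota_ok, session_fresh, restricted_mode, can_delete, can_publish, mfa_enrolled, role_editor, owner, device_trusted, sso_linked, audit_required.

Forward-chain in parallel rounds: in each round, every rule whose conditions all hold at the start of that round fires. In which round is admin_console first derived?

Round 1 fires R5, R7, R8, giving break_glass, role_admin, can_read.
Round 2 fires R9, R10, giving ip_allowlisted, export_allowed.
Round 3 fires R4, R12, giving member_of_group, role_viewer.
Round 4 fires R2, R6, giving admin_console, token_valid.
admin_console first appears in round 4.

4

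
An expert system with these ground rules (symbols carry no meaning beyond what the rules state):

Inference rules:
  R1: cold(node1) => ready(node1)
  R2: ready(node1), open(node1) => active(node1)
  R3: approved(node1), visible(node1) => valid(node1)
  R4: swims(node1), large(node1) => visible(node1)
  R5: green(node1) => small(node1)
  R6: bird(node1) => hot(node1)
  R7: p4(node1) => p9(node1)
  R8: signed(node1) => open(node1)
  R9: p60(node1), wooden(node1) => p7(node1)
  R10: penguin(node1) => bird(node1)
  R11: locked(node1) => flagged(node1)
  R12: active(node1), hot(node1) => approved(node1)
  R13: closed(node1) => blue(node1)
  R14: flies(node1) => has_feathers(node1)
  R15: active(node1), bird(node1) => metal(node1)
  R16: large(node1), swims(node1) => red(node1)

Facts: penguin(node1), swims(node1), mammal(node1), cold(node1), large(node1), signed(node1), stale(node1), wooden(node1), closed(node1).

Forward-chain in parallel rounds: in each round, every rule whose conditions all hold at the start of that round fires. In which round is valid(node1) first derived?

[1] R1 [cold(node1) => ready(node1)]; R4 [swims(node1), large(node1) => visible(node1)]; R8 [signed(node1) => open(node1)]; R10 [penguin(node1) => bird(node1)]; R13 [closed(node1) => blue(node1)]; R16 [large(node1), swims(node1) => red(node1)]. ⇒ new: ready(node1), visible(node1), open(node1), bird(node1), blue(node1), red(node1).
[2] R2 [ready(node1), open(node1) => active(node1)]; R6 [bird(node1) => hot(node1)]. ⇒ new: active(node1), hot(node1).
[3] R12 [active(node1), hot(node1) => approved(node1)]; R15 [active(node1), bird(node1) => metal(node1)]. ⇒ new: approved(node1), metal(node1).
[4] R3 [approved(node1), visible(node1) => valid(node1)]. ⇒ new: valid(node1).
valid(node1) first appears in round 4.

4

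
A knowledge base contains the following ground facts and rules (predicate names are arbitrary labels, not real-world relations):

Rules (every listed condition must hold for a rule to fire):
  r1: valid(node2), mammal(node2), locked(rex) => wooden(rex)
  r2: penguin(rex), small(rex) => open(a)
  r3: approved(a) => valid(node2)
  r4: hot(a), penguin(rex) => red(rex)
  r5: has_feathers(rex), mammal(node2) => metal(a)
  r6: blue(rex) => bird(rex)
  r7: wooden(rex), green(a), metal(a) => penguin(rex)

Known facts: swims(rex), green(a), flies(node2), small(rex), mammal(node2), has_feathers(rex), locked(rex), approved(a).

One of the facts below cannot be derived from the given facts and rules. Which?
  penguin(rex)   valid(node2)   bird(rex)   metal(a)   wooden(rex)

bird(rex)

[1] r3 [approved(a) => valid(node2)]; r5 [has_feathers(rex), mammal(node2) => metal(a)]. ⇒ new: valid(node2), metal(a).
[2] r1 [valid(node2), mammal(node2), locked(rex) => wooden(rex)]. ⇒ new: wooden(rex).
[3] r7 [wooden(rex), green(a), metal(a) => penguin(rex)]. ⇒ new: penguin(rex).
[4] r2 [penguin(rex), small(rex) => open(a)]. ⇒ new: open(a).
Derived: valid(node2) (round 1), penguin(rex) (round 3), wooden(rex) (round 2), metal(a) (round 1). bird(rex) never appears in any round.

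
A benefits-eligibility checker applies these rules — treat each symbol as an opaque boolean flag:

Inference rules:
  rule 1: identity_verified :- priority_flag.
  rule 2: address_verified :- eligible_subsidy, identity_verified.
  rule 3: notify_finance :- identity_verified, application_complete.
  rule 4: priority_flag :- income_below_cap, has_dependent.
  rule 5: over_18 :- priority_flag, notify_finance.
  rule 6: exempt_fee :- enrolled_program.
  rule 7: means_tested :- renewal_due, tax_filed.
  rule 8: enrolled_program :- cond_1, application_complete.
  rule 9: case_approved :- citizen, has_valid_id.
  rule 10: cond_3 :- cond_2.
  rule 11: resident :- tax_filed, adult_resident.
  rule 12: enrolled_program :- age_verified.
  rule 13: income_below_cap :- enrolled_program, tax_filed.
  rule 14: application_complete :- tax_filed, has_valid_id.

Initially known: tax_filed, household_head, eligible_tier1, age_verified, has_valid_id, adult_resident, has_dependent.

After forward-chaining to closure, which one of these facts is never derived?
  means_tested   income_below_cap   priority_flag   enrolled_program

means_tested

[1] rule 11 [resident :- tax_filed, adult_resident.]; rule 12 [enrolled_program :- age_verified.]; rule 14 [application_complete :- tax_filed, has_valid_id.]. ⇒ new: resident, enrolled_program, application_complete.
[2] rule 6 [exempt_fee :- enrolled_program.]; rule 13 [income_below_cap :- enrolled_program, tax_filed.]. ⇒ new: exempt_fee, income_below_cap.
[3] rule 4 [priority_flag :- income_below_cap, has_dependent.]. ⇒ new: priority_flag.
[4] rule 1 [identity_verified :- priority_flag.]. ⇒ new: identity_verified.
[5] rule 3 [notify_finance :- identity_verified, application_complete.]. ⇒ new: notify_finance.
[6] rule 5 [over_18 :- priority_flag, notify_finance.]. ⇒ new: over_18.
Derived: income_below_cap (round 2), enrolled_program (round 1), priority_flag (round 3). means_tested never appears in any round.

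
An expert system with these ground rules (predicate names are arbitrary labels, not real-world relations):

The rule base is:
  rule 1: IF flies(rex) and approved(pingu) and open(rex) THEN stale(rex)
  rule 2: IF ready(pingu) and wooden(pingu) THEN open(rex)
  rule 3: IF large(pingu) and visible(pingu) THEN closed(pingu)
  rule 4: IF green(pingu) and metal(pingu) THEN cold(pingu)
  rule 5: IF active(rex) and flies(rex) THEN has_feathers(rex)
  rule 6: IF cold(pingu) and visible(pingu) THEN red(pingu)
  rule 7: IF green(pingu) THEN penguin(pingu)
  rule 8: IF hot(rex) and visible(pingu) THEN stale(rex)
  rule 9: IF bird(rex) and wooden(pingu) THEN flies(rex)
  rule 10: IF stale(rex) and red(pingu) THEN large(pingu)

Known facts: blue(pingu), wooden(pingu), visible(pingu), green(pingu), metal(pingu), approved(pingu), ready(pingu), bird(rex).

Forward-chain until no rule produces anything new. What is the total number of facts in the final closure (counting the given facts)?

16

Round 1 — rule 2, rule 4, rule 7, rule 9, derive open(rex), cold(pingu), penguin(pingu), flies(rex).
Round 2 — rule 1, rule 6, derive stale(rex), red(pingu).
Round 3 — rule 10, derive large(pingu).
Round 4 — rule 3, derive closed(pingu).
Closure: {approved(pingu), bird(rex), blue(pingu), closed(pingu), cold(pingu), flies(rex), green(pingu), large(pingu), metal(pingu), open(rex), penguin(pingu), ready(pingu), red(pingu), stale(rex), visible(pingu), wooden(pingu)} — 16 facts.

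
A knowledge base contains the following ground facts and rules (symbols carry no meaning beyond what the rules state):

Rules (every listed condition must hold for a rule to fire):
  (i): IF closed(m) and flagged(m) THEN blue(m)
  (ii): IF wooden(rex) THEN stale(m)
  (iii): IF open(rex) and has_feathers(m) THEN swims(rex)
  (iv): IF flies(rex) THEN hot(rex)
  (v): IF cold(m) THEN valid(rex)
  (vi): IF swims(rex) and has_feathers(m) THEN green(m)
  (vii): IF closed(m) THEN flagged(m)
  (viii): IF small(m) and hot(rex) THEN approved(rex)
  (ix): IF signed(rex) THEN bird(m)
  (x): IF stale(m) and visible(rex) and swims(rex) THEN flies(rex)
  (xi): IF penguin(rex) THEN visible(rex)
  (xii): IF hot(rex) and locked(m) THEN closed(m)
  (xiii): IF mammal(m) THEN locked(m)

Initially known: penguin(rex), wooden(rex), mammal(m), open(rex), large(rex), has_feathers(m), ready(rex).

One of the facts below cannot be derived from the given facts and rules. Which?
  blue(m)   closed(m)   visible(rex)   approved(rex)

Round 1 fires (ii), (iii), (xi), (xiii), giving stale(m), swims(rex), visible(rex), locked(m).
Round 2 fires (vi), (x), giving green(m), flies(rex).
Round 3 fires (iv), giving hot(rex).
Round 4 fires (xii), giving closed(m).
Round 5 fires (vii), giving flagged(m).
Round 6 fires (i), giving blue(m).
Derived: closed(m) (round 4), blue(m) (round 6), visible(rex) (round 1). approved(rex) never appears in any round.

approved(rex)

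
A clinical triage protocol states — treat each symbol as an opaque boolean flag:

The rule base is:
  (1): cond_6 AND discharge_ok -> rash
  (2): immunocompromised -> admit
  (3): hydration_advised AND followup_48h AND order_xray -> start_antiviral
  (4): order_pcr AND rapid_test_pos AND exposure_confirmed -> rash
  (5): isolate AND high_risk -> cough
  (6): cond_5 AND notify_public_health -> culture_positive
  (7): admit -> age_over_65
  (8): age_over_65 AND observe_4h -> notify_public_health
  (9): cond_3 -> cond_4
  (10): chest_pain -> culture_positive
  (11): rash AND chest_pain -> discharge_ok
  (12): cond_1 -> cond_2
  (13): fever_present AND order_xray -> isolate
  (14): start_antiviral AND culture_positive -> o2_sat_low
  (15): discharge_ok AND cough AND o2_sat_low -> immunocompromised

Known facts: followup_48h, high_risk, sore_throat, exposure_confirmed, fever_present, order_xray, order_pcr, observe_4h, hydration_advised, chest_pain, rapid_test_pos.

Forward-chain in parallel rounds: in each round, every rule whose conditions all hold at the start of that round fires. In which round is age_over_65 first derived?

5

Round 1: (3) [hydration_advised AND followup_48h AND order_xray -> start_antiviral]; (4) [order_pcr AND rapid_test_pos AND exposure_confirmed -> rash]; (10) [chest_pain -> culture_positive]; (13) [fever_present AND order_xray -> isolate]. New: start_antiviral, rash, culture_positive, isolate.
Round 2: (5) [isolate AND high_risk -> cough]; (11) [rash AND chest_pain -> discharge_ok]; (14) [start_antiviral AND culture_positive -> o2_sat_low]. New: cough, discharge_ok, o2_sat_low.
Round 3: (15) [discharge_ok AND cough AND o2_sat_low -> immunocompromised]. New: immunocompromised.
Round 4: (2) [immunocompromised -> admit]. New: admit.
Round 5: (7) [admit -> age_over_65]. New: age_over_65.
age_over_65 first appears in round 5.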